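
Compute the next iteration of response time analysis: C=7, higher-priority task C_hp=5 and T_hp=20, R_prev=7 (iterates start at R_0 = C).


R_next = C + ceil(R_prev / T_hp) * C_hp
ceil(7 / 20) = ceil(0.35) = 1
Interference = 1 * 5 = 5
R_next = 7 + 5 = 12

12


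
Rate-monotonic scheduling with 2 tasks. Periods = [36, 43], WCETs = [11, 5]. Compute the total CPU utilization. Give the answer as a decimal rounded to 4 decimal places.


Compute individual utilizations (exact fractions):
  Task 1: C/T = 11/36 (approx. 0.3056)
  Task 2: C/T = 5/43 (approx. 0.1163)
Total utilization U = 11/36 + 5/43 = 653/1548
Rounded to 4 decimal places: U = 0.4218
RM (Liu & Layland) bound for 2 tasks = 0.828427; compare with U = 653/1548 (approx. 0.421835)
U <= bound, so schedulable by RM sufficient condition.

0.4218


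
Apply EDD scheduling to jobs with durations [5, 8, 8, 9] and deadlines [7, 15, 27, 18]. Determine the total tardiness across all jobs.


Sort by due date (EDD order): [(5, 7), (8, 15), (9, 18), (8, 27)]
Compute completion times and tardiness:
  Job 1: p=5, d=7, C=5, tardiness=max(0,5-7)=0
  Job 2: p=8, d=15, C=13, tardiness=max(0,13-15)=0
  Job 3: p=9, d=18, C=22, tardiness=max(0,22-18)=4
  Job 4: p=8, d=27, C=30, tardiness=max(0,30-27)=3
Total tardiness = 7

7


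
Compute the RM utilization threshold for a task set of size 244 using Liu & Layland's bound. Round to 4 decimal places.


Compute 2^(1/244) = 1.0028448059
Subtract 1: 1.0028448059 - 1 = 0.0028448059
Multiply by n: 244 * 0.0028448059 = 0.6941326396
Round to 4 dp: 0.6941

0.6941


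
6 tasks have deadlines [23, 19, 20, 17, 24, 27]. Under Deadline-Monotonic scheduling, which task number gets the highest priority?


Sort tasks by relative deadline (ascending):
  Task 4: deadline = 17
  Task 2: deadline = 19
  Task 3: deadline = 20
  Task 1: deadline = 23
  Task 5: deadline = 24
  Task 6: deadline = 27
Priority order (highest first): [4, 2, 3, 1, 5, 6]
Highest priority task = 4

4


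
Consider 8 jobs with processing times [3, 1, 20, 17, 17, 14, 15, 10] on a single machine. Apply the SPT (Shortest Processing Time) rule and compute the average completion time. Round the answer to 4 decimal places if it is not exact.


Sort jobs by processing time (SPT order): [1, 3, 10, 14, 15, 17, 17, 20]
Compute completion times sequentially:
  Job 1: processing = 1, completes at 1
  Job 2: processing = 3, completes at 4
  Job 3: processing = 10, completes at 14
  Job 4: processing = 14, completes at 28
  Job 5: processing = 15, completes at 43
  Job 6: processing = 17, completes at 60
  Job 7: processing = 17, completes at 77
  Job 8: processing = 20, completes at 97
Sum of completion times = 324
Average completion time = 324/8 = 40.5

40.5


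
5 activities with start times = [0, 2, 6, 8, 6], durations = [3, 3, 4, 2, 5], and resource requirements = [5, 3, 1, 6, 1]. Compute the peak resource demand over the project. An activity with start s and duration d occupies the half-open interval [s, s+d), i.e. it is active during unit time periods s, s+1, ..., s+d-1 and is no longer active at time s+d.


Each activity i is active on [start_i, start_i + duration_i).
Compute total resource usage per time slot:
  t=0: active resources = [5], total = 5
  t=1: active resources = [5], total = 5
  t=2: active resources = [5, 3], total = 8
  t=3: active resources = [3], total = 3
  t=4: active resources = [3], total = 3
  t=5: active resources = [], total = 0
  t=6: active resources = [1, 1], total = 2
  t=7: active resources = [1, 1], total = 2
  t=8: active resources = [1, 6, 1], total = 8
  t=9: active resources = [1, 6, 1], total = 8
  t=10: active resources = [1], total = 1
Peak resource demand = 8

8


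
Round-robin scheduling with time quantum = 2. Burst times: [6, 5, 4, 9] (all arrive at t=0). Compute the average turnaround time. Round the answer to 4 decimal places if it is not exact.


Time quantum = 2
Execution trace:
  J1 runs 2 units, time = 2
  J2 runs 2 units, time = 4
  J3 runs 2 units, time = 6
  J4 runs 2 units, time = 8
  J1 runs 2 units, time = 10
  J2 runs 2 units, time = 12
  J3 runs 2 units, time = 14
  J4 runs 2 units, time = 16
  J1 runs 2 units, time = 18
  J2 runs 1 units, time = 19
  J4 runs 2 units, time = 21
  J4 runs 2 units, time = 23
  J4 runs 1 units, time = 24
Finish times: [18, 19, 14, 24]
Average turnaround = 75/4 = 18.75

18.75


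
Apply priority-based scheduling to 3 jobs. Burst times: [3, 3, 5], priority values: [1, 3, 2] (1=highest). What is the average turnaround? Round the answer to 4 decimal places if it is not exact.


Sort by priority (ascending = highest first):
Order: [(1, 3), (2, 5), (3, 3)]
Completion times:
  Priority 1, burst=3, C=3
  Priority 2, burst=5, C=8
  Priority 3, burst=3, C=11
Average turnaround = 22/3 = 7.3333

7.3333


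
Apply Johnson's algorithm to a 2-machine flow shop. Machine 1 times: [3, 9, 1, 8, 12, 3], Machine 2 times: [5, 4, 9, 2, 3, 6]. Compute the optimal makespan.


Apply Johnson's rule:
  Group 1 (a <= b): [(3, 1, 9), (1, 3, 5), (6, 3, 6)]
  Group 2 (a > b): [(2, 9, 4), (5, 12, 3), (4, 8, 2)]
Optimal job order: [3, 1, 6, 2, 5, 4]
Schedule:
  Job 3: M1 done at 1, M2 done at 10
  Job 1: M1 done at 4, M2 done at 15
  Job 6: M1 done at 7, M2 done at 21
  Job 2: M1 done at 16, M2 done at 25
  Job 5: M1 done at 28, M2 done at 31
  Job 4: M1 done at 36, M2 done at 38
Makespan = 38

38


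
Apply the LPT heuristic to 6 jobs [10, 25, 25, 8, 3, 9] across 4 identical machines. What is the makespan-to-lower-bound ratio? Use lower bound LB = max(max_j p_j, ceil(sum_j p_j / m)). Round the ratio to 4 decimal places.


LPT order: [25, 25, 10, 9, 8, 3]
Machine loads after assignment: [25, 25, 13, 17]
LPT makespan = 25
Lower bound = max(max_job, ceil(total/4)) = max(25, 20) = 25
Ratio = 25 / 25 = 1.0

1.0


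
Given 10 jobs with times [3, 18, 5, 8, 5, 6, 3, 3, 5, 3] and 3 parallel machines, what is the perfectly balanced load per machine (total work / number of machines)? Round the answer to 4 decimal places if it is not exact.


Total processing time = 3 + 18 + 5 + 8 + 5 + 6 + 3 + 3 + 5 + 3 = 59
Number of machines = 3
Ideal balanced load = 59 / 3 = 19.6667

19.6667


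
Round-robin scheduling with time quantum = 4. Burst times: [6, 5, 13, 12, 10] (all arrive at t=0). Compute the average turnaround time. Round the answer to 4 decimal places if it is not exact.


Time quantum = 4
Execution trace:
  J1 runs 4 units, time = 4
  J2 runs 4 units, time = 8
  J3 runs 4 units, time = 12
  J4 runs 4 units, time = 16
  J5 runs 4 units, time = 20
  J1 runs 2 units, time = 22
  J2 runs 1 units, time = 23
  J3 runs 4 units, time = 27
  J4 runs 4 units, time = 31
  J5 runs 4 units, time = 35
  J3 runs 4 units, time = 39
  J4 runs 4 units, time = 43
  J5 runs 2 units, time = 45
  J3 runs 1 units, time = 46
Finish times: [22, 23, 46, 43, 45]
Average turnaround = 179/5 = 35.8

35.8


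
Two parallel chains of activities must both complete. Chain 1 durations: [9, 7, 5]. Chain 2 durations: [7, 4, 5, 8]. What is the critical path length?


Path A total = 9 + 7 + 5 = 21
Path B total = 7 + 4 + 5 + 8 = 24
Critical path = longest path = max(21, 24) = 24

24


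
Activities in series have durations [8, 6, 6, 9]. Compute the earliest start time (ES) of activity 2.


Activity 2 starts after activities 1 through 1 complete.
Predecessor durations: [8]
ES = 8 = 8

8


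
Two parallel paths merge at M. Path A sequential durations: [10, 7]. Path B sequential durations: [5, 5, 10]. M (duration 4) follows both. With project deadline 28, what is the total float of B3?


Forward pass: ES(B3) = sum of predecessors on chain B = 10
EF = ES + duration = 10 + 10 = 20
Backward pass: LF(M) = deadline = 28; LS(M) = 28 - 4 = 24
LF(B3) = LS(M) - sum(successors on chain B) = 24 - 0 = 24
LS = LF - duration = 24 - 10 = 14
Total float = LS - ES = 14 - 10 = 4

4


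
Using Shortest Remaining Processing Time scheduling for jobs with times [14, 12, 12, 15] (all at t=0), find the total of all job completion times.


Since all jobs arrive at t=0, SRPT equals SPT ordering.
SPT order: [12, 12, 14, 15]
Completion times:
  Job 1: p=12, C=12
  Job 2: p=12, C=24
  Job 3: p=14, C=38
  Job 4: p=15, C=53
Total completion time = 12 + 24 + 38 + 53 = 127

127


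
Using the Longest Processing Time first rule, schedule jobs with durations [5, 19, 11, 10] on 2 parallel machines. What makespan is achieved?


Sort jobs in decreasing order (LPT): [19, 11, 10, 5]
Assign each job to the least loaded machine:
  Machine 1: jobs [19, 5], load = 24
  Machine 2: jobs [11, 10], load = 21
Makespan = max load = 24

24


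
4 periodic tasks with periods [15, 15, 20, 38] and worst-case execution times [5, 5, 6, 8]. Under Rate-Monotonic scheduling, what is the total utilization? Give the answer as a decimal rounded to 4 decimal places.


Compute individual utilizations (exact fractions):
  Task 1: C/T = 5/15 = 1/3 (approx. 0.3333)
  Task 2: C/T = 5/15 = 1/3 (approx. 0.3333)
  Task 3: C/T = 6/20 = 3/10 (approx. 0.3)
  Task 4: C/T = 8/38 = 4/19 (approx. 0.2105)
Total utilization U = 1/3 + 1/3 + 3/10 + 4/19 = 671/570
Rounded to 4 decimal places: U = 1.1772
RM (Liu & Layland) bound for 4 tasks = 0.756828; compare with U = 671/570 (approx. 1.177193)
U > 1, so the task set is not schedulable (processor overloaded).

1.1772


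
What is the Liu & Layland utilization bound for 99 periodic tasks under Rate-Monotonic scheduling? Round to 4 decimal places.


Compute 2^(1/99) = 1.0070260544
Subtract 1: 1.0070260544 - 1 = 0.0070260544
Multiply by n: 99 * 0.0070260544 = 0.6955793856
Round to 4 dp: 0.6956

0.6956


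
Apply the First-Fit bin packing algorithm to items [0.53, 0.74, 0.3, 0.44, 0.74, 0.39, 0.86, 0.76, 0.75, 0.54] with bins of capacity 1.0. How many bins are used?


Place items sequentially using First-Fit:
  Item 0.53 -> new Bin 1
  Item 0.74 -> new Bin 2
  Item 0.3 -> Bin 1 (now 0.83)
  Item 0.44 -> new Bin 3
  Item 0.74 -> new Bin 4
  Item 0.39 -> Bin 3 (now 0.83)
  Item 0.86 -> new Bin 5
  Item 0.76 -> new Bin 6
  Item 0.75 -> new Bin 7
  Item 0.54 -> new Bin 8
Total bins used = 8

8


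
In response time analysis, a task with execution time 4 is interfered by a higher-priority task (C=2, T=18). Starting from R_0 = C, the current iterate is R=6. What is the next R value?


R_next = C + ceil(R_prev / T_hp) * C_hp
ceil(6 / 18) = ceil(0.3333) = 1
Interference = 1 * 2 = 2
R_next = 4 + 2 = 6
R_next = R_prev, so the iteration has converged (response time = 6).

6


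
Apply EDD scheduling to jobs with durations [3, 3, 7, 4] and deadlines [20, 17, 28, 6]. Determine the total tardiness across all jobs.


Sort by due date (EDD order): [(4, 6), (3, 17), (3, 20), (7, 28)]
Compute completion times and tardiness:
  Job 1: p=4, d=6, C=4, tardiness=max(0,4-6)=0
  Job 2: p=3, d=17, C=7, tardiness=max(0,7-17)=0
  Job 3: p=3, d=20, C=10, tardiness=max(0,10-20)=0
  Job 4: p=7, d=28, C=17, tardiness=max(0,17-28)=0
Total tardiness = 0

0


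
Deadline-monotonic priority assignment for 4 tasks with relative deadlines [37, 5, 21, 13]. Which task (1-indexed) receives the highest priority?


Sort tasks by relative deadline (ascending):
  Task 2: deadline = 5
  Task 4: deadline = 13
  Task 3: deadline = 21
  Task 1: deadline = 37
Priority order (highest first): [2, 4, 3, 1]
Highest priority task = 2

2


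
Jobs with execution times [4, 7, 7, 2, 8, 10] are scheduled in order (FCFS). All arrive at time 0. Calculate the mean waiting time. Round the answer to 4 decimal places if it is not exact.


FCFS order (as given): [4, 7, 7, 2, 8, 10]
Waiting times:
  Job 1: wait = 0
  Job 2: wait = 4
  Job 3: wait = 11
  Job 4: wait = 18
  Job 5: wait = 20
  Job 6: wait = 28
Sum of waiting times = 81
Average waiting time = 81/6 = 13.5

13.5


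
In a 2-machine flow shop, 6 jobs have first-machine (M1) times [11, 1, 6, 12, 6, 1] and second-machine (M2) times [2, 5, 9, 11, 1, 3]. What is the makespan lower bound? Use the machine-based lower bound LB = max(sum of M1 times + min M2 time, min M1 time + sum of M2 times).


LB1 = sum(M1 times) + min(M2 times) = 37 + 1 = 38
LB2 = min(M1 times) + sum(M2 times) = 1 + 31 = 32
Lower bound = max(LB1, LB2) = max(38, 32) = 38

38


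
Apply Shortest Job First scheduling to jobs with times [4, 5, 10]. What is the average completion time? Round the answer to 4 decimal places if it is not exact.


SJF order (ascending): [4, 5, 10]
Completion times:
  Job 1: burst=4, C=4
  Job 2: burst=5, C=9
  Job 3: burst=10, C=19
Average completion = 32/3 = 10.6667

10.6667


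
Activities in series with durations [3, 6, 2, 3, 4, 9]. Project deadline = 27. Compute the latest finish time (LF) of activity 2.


LF(activity 2) = deadline - sum of successor durations
Successors: activities 3 through 6 with durations [2, 3, 4, 9]
Sum of successor durations = 18
LF = 27 - 18 = 9

9


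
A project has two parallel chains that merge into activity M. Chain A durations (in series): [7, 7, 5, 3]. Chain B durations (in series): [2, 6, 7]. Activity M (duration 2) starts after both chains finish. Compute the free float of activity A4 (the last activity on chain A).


ES(A4) = sum of predecessors on chain A = 19
EF(A4) = ES + duration = 19 + 3 = 22
Successor of A4 is M. ES(M) = max(sum(A), sum(B)) = max(22, 15) = 22
Free float = ES(successor) - EF(current) = 22 - 22 = 0

0


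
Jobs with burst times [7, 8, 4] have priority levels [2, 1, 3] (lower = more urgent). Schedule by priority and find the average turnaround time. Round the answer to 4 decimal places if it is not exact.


Sort by priority (ascending = highest first):
Order: [(1, 8), (2, 7), (3, 4)]
Completion times:
  Priority 1, burst=8, C=8
  Priority 2, burst=7, C=15
  Priority 3, burst=4, C=19
Average turnaround = 42/3 = 14.0

14.0


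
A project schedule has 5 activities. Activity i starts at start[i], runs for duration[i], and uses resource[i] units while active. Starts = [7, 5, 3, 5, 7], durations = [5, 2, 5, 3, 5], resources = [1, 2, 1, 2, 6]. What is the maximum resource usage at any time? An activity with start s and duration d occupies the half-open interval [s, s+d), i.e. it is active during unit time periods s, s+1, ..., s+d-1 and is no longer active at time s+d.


Each activity i is active on [start_i, start_i + duration_i).
Compute total resource usage per time slot:
  t=0: active resources = [], total = 0
  t=1: active resources = [], total = 0
  t=2: active resources = [], total = 0
  t=3: active resources = [1], total = 1
  t=4: active resources = [1], total = 1
  t=5: active resources = [2, 1, 2], total = 5
  t=6: active resources = [2, 1, 2], total = 5
  t=7: active resources = [1, 1, 2, 6], total = 10
  t=8: active resources = [1, 6], total = 7
  t=9: active resources = [1, 6], total = 7
  t=10: active resources = [1, 6], total = 7
  t=11: active resources = [1, 6], total = 7
Peak resource demand = 10

10


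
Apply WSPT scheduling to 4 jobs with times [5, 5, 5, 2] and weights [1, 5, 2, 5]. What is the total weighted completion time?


Compute p/w ratios and sort ascending (WSPT): [(2, 5), (5, 5), (5, 2), (5, 1)]
Compute weighted completion times:
  Job (p=2,w=5): C=2, w*C=5*2=10
  Job (p=5,w=5): C=7, w*C=5*7=35
  Job (p=5,w=2): C=12, w*C=2*12=24
  Job (p=5,w=1): C=17, w*C=1*17=17
Total weighted completion time = 86

86


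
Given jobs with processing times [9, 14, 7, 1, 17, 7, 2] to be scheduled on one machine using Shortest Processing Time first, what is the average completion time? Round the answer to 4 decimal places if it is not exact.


Sort jobs by processing time (SPT order): [1, 2, 7, 7, 9, 14, 17]
Compute completion times sequentially:
  Job 1: processing = 1, completes at 1
  Job 2: processing = 2, completes at 3
  Job 3: processing = 7, completes at 10
  Job 4: processing = 7, completes at 17
  Job 5: processing = 9, completes at 26
  Job 6: processing = 14, completes at 40
  Job 7: processing = 17, completes at 57
Sum of completion times = 154
Average completion time = 154/7 = 22.0

22.0


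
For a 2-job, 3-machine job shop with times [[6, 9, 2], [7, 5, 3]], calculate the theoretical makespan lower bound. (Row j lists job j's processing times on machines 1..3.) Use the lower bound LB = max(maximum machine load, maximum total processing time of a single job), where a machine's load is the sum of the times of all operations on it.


Machine loads:
  Machine 1: 6 + 7 = 13
  Machine 2: 9 + 5 = 14
  Machine 3: 2 + 3 = 5
Max machine load = 14
Job totals:
  Job 1: 17
  Job 2: 15
Max job total = 17
Lower bound = max(14, 17) = 17

17


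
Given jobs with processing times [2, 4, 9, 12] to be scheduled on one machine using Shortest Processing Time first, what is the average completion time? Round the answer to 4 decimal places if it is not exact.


Sort jobs by processing time (SPT order): [2, 4, 9, 12]
Compute completion times sequentially:
  Job 1: processing = 2, completes at 2
  Job 2: processing = 4, completes at 6
  Job 3: processing = 9, completes at 15
  Job 4: processing = 12, completes at 27
Sum of completion times = 50
Average completion time = 50/4 = 12.5

12.5


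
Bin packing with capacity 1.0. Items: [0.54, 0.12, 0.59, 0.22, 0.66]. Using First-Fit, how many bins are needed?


Place items sequentially using First-Fit:
  Item 0.54 -> new Bin 1
  Item 0.12 -> Bin 1 (now 0.66)
  Item 0.59 -> new Bin 2
  Item 0.22 -> Bin 1 (now 0.88)
  Item 0.66 -> new Bin 3
Total bins used = 3

3


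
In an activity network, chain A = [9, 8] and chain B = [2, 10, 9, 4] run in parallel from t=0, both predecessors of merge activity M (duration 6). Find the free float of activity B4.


ES(B4) = sum of predecessors on chain B = 21
EF(B4) = ES + duration = 21 + 4 = 25
Successor of B4 is M. ES(M) = max(sum(A), sum(B)) = max(17, 25) = 25
Free float = ES(successor) - EF(current) = 25 - 25 = 0

0


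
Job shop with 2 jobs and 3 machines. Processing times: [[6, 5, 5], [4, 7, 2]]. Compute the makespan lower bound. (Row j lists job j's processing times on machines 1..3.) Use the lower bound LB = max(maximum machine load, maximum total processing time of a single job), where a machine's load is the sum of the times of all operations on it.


Machine loads:
  Machine 1: 6 + 4 = 10
  Machine 2: 5 + 7 = 12
  Machine 3: 5 + 2 = 7
Max machine load = 12
Job totals:
  Job 1: 16
  Job 2: 13
Max job total = 16
Lower bound = max(12, 16) = 16

16


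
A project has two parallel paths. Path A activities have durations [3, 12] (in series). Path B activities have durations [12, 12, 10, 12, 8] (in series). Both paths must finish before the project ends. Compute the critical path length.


Path A total = 3 + 12 = 15
Path B total = 12 + 12 + 10 + 12 + 8 = 54
Critical path = longest path = max(15, 54) = 54

54


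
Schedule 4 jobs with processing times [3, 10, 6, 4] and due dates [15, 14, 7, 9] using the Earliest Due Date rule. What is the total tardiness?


Sort by due date (EDD order): [(6, 7), (4, 9), (10, 14), (3, 15)]
Compute completion times and tardiness:
  Job 1: p=6, d=7, C=6, tardiness=max(0,6-7)=0
  Job 2: p=4, d=9, C=10, tardiness=max(0,10-9)=1
  Job 3: p=10, d=14, C=20, tardiness=max(0,20-14)=6
  Job 4: p=3, d=15, C=23, tardiness=max(0,23-15)=8
Total tardiness = 15

15


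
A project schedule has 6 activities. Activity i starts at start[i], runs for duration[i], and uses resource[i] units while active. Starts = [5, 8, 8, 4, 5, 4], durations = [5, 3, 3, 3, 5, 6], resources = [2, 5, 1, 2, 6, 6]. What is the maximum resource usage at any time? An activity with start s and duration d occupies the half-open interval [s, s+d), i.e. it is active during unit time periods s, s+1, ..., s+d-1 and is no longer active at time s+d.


Each activity i is active on [start_i, start_i + duration_i).
Compute total resource usage per time slot:
  t=0: active resources = [], total = 0
  t=1: active resources = [], total = 0
  t=2: active resources = [], total = 0
  t=3: active resources = [], total = 0
  t=4: active resources = [2, 6], total = 8
  t=5: active resources = [2, 2, 6, 6], total = 16
  t=6: active resources = [2, 2, 6, 6], total = 16
  t=7: active resources = [2, 6, 6], total = 14
  t=8: active resources = [2, 5, 1, 6, 6], total = 20
  t=9: active resources = [2, 5, 1, 6, 6], total = 20
  t=10: active resources = [5, 1], total = 6
Peak resource demand = 20

20


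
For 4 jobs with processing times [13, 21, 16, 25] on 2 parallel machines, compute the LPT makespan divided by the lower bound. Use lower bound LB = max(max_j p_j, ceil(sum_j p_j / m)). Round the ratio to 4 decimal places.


LPT order: [25, 21, 16, 13]
Machine loads after assignment: [38, 37]
LPT makespan = 38
Lower bound = max(max_job, ceil(total/2)) = max(25, 38) = 38
Ratio = 38 / 38 = 1.0

1.0


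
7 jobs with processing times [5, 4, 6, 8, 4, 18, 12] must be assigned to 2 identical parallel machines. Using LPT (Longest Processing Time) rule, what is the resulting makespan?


Sort jobs in decreasing order (LPT): [18, 12, 8, 6, 5, 4, 4]
Assign each job to the least loaded machine:
  Machine 1: jobs [18, 6, 4], load = 28
  Machine 2: jobs [12, 8, 5, 4], load = 29
Makespan = max load = 29

29


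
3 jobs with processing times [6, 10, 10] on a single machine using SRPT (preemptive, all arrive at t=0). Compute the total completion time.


Since all jobs arrive at t=0, SRPT equals SPT ordering.
SPT order: [6, 10, 10]
Completion times:
  Job 1: p=6, C=6
  Job 2: p=10, C=16
  Job 3: p=10, C=26
Total completion time = 6 + 16 + 26 = 48

48


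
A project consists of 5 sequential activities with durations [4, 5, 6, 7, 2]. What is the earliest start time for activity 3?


Activity 3 starts after activities 1 through 2 complete.
Predecessor durations: [4, 5]
ES = 4 + 5 = 9

9


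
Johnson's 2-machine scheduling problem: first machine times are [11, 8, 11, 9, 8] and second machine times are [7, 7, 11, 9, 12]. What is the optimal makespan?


Apply Johnson's rule:
  Group 1 (a <= b): [(5, 8, 12), (4, 9, 9), (3, 11, 11)]
  Group 2 (a > b): [(1, 11, 7), (2, 8, 7)]
Optimal job order: [5, 4, 3, 1, 2]
Schedule:
  Job 5: M1 done at 8, M2 done at 20
  Job 4: M1 done at 17, M2 done at 29
  Job 3: M1 done at 28, M2 done at 40
  Job 1: M1 done at 39, M2 done at 47
  Job 2: M1 done at 47, M2 done at 54
Makespan = 54

54


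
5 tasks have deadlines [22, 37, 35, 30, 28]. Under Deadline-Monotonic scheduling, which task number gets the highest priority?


Sort tasks by relative deadline (ascending):
  Task 1: deadline = 22
  Task 5: deadline = 28
  Task 4: deadline = 30
  Task 3: deadline = 35
  Task 2: deadline = 37
Priority order (highest first): [1, 5, 4, 3, 2]
Highest priority task = 1

1


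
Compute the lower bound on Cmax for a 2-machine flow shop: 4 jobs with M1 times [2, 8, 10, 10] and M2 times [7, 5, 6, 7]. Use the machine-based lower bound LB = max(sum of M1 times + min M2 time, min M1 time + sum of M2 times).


LB1 = sum(M1 times) + min(M2 times) = 30 + 5 = 35
LB2 = min(M1 times) + sum(M2 times) = 2 + 25 = 27
Lower bound = max(LB1, LB2) = max(35, 27) = 35

35


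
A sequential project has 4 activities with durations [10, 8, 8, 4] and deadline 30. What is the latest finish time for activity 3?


LF(activity 3) = deadline - sum of successor durations
Successors: activities 4 through 4 with durations [4]
Sum of successor durations = 4
LF = 30 - 4 = 26

26


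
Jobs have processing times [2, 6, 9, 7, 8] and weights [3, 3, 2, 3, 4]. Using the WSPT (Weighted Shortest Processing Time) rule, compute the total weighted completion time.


Compute p/w ratios and sort ascending (WSPT): [(2, 3), (6, 3), (8, 4), (7, 3), (9, 2)]
Compute weighted completion times:
  Job (p=2,w=3): C=2, w*C=3*2=6
  Job (p=6,w=3): C=8, w*C=3*8=24
  Job (p=8,w=4): C=16, w*C=4*16=64
  Job (p=7,w=3): C=23, w*C=3*23=69
  Job (p=9,w=2): C=32, w*C=2*32=64
Total weighted completion time = 227

227


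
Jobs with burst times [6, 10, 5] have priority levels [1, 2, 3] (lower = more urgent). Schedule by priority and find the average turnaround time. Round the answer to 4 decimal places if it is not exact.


Sort by priority (ascending = highest first):
Order: [(1, 6), (2, 10), (3, 5)]
Completion times:
  Priority 1, burst=6, C=6
  Priority 2, burst=10, C=16
  Priority 3, burst=5, C=21
Average turnaround = 43/3 = 14.3333

14.3333


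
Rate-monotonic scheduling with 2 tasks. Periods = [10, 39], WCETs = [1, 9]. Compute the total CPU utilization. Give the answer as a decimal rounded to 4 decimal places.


Compute individual utilizations (exact fractions):
  Task 1: C/T = 1/10 (approx. 0.1)
  Task 2: C/T = 9/39 = 3/13 (approx. 0.2308)
Total utilization U = 1/10 + 3/13 = 43/130
Rounded to 4 decimal places: U = 0.3308
RM (Liu & Layland) bound for 2 tasks = 0.828427; compare with U = 43/130 (approx. 0.330769)
U <= bound, so schedulable by RM sufficient condition.

0.3308


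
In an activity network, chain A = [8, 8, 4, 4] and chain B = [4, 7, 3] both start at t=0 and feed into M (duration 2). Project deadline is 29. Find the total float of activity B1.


Forward pass: ES(B1) = sum of predecessors on chain B = 0
EF = ES + duration = 0 + 4 = 4
Backward pass: LF(M) = deadline = 29; LS(M) = 29 - 2 = 27
LF(B1) = LS(M) - sum(successors on chain B) = 27 - 10 = 17
LS = LF - duration = 17 - 4 = 13
Total float = LS - ES = 13 - 0 = 13

13


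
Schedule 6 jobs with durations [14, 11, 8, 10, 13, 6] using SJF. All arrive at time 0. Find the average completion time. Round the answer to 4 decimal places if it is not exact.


SJF order (ascending): [6, 8, 10, 11, 13, 14]
Completion times:
  Job 1: burst=6, C=6
  Job 2: burst=8, C=14
  Job 3: burst=10, C=24
  Job 4: burst=11, C=35
  Job 5: burst=13, C=48
  Job 6: burst=14, C=62
Average completion = 189/6 = 31.5

31.5


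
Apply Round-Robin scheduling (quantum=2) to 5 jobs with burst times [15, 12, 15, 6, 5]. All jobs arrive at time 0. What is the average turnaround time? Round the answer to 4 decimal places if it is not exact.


Time quantum = 2
Execution trace:
  J1 runs 2 units, time = 2
  J2 runs 2 units, time = 4
  J3 runs 2 units, time = 6
  J4 runs 2 units, time = 8
  J5 runs 2 units, time = 10
  J1 runs 2 units, time = 12
  J2 runs 2 units, time = 14
  J3 runs 2 units, time = 16
  J4 runs 2 units, time = 18
  J5 runs 2 units, time = 20
  J1 runs 2 units, time = 22
  J2 runs 2 units, time = 24
  J3 runs 2 units, time = 26
  J4 runs 2 units, time = 28
  J5 runs 1 units, time = 29
  J1 runs 2 units, time = 31
  J2 runs 2 units, time = 33
  J3 runs 2 units, time = 35
  J1 runs 2 units, time = 37
  J2 runs 2 units, time = 39
  J3 runs 2 units, time = 41
  J1 runs 2 units, time = 43
  J2 runs 2 units, time = 45
  J3 runs 2 units, time = 47
  J1 runs 2 units, time = 49
  J3 runs 2 units, time = 51
  J1 runs 1 units, time = 52
  J3 runs 1 units, time = 53
Finish times: [52, 45, 53, 28, 29]
Average turnaround = 207/5 = 41.4

41.4


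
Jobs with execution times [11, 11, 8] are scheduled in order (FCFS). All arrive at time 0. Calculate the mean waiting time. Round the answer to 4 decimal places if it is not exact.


FCFS order (as given): [11, 11, 8]
Waiting times:
  Job 1: wait = 0
  Job 2: wait = 11
  Job 3: wait = 22
Sum of waiting times = 33
Average waiting time = 33/3 = 11.0

11.0


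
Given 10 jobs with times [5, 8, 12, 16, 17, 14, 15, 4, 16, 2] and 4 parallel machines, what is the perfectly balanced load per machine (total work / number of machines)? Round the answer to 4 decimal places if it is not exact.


Total processing time = 5 + 8 + 12 + 16 + 17 + 14 + 15 + 4 + 16 + 2 = 109
Number of machines = 4
Ideal balanced load = 109 / 4 = 27.25

27.25


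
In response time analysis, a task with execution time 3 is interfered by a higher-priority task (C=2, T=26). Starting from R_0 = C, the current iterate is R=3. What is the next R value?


R_next = C + ceil(R_prev / T_hp) * C_hp
ceil(3 / 26) = ceil(0.1154) = 1
Interference = 1 * 2 = 2
R_next = 3 + 2 = 5

5


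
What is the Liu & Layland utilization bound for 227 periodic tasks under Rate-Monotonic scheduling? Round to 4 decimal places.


Compute 2^(1/227) = 1.0030581785
Subtract 1: 1.0030581785 - 1 = 0.0030581785
Multiply by n: 227 * 0.0030581785 = 0.6942065195
Round to 4 dp: 0.6942

0.6942


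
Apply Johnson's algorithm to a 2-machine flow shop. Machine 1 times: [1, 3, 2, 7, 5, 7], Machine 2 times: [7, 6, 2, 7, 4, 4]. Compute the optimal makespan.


Apply Johnson's rule:
  Group 1 (a <= b): [(1, 1, 7), (3, 2, 2), (2, 3, 6), (4, 7, 7)]
  Group 2 (a > b): [(5, 5, 4), (6, 7, 4)]
Optimal job order: [1, 3, 2, 4, 5, 6]
Schedule:
  Job 1: M1 done at 1, M2 done at 8
  Job 3: M1 done at 3, M2 done at 10
  Job 2: M1 done at 6, M2 done at 16
  Job 4: M1 done at 13, M2 done at 23
  Job 5: M1 done at 18, M2 done at 27
  Job 6: M1 done at 25, M2 done at 31
Makespan = 31

31


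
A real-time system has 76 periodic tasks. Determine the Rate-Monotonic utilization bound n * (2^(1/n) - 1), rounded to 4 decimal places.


Compute 2^(1/76) = 1.0091620748
Subtract 1: 1.0091620748 - 1 = 0.0091620748
Multiply by n: 76 * 0.0091620748 = 0.6963176848
Round to 4 dp: 0.6963

0.6963


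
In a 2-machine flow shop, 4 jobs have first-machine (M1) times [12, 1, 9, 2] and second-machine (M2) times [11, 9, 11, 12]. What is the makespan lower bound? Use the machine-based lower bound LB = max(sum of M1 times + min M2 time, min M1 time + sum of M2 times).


LB1 = sum(M1 times) + min(M2 times) = 24 + 9 = 33
LB2 = min(M1 times) + sum(M2 times) = 1 + 43 = 44
Lower bound = max(LB1, LB2) = max(33, 44) = 44

44


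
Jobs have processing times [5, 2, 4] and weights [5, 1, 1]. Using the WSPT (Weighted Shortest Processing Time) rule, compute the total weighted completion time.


Compute p/w ratios and sort ascending (WSPT): [(5, 5), (2, 1), (4, 1)]
Compute weighted completion times:
  Job (p=5,w=5): C=5, w*C=5*5=25
  Job (p=2,w=1): C=7, w*C=1*7=7
  Job (p=4,w=1): C=11, w*C=1*11=11
Total weighted completion time = 43

43


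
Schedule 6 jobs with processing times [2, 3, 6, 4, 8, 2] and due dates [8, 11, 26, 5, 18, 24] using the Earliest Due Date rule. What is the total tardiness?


Sort by due date (EDD order): [(4, 5), (2, 8), (3, 11), (8, 18), (2, 24), (6, 26)]
Compute completion times and tardiness:
  Job 1: p=4, d=5, C=4, tardiness=max(0,4-5)=0
  Job 2: p=2, d=8, C=6, tardiness=max(0,6-8)=0
  Job 3: p=3, d=11, C=9, tardiness=max(0,9-11)=0
  Job 4: p=8, d=18, C=17, tardiness=max(0,17-18)=0
  Job 5: p=2, d=24, C=19, tardiness=max(0,19-24)=0
  Job 6: p=6, d=26, C=25, tardiness=max(0,25-26)=0
Total tardiness = 0

0


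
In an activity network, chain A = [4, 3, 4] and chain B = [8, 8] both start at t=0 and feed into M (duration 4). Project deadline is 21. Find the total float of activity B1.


Forward pass: ES(B1) = sum of predecessors on chain B = 0
EF = ES + duration = 0 + 8 = 8
Backward pass: LF(M) = deadline = 21; LS(M) = 21 - 4 = 17
LF(B1) = LS(M) - sum(successors on chain B) = 17 - 8 = 9
LS = LF - duration = 9 - 8 = 1
Total float = LS - ES = 1 - 0 = 1

1


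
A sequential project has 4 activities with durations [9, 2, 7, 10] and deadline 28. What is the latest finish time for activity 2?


LF(activity 2) = deadline - sum of successor durations
Successors: activities 3 through 4 with durations [7, 10]
Sum of successor durations = 17
LF = 28 - 17 = 11

11


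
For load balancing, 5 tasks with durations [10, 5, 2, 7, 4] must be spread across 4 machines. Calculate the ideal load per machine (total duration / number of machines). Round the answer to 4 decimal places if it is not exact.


Total processing time = 10 + 5 + 2 + 7 + 4 = 28
Number of machines = 4
Ideal balanced load = 28 / 4 = 7.0

7.0


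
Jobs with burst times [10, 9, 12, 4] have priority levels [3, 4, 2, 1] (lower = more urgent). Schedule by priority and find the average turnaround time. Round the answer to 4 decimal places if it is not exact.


Sort by priority (ascending = highest first):
Order: [(1, 4), (2, 12), (3, 10), (4, 9)]
Completion times:
  Priority 1, burst=4, C=4
  Priority 2, burst=12, C=16
  Priority 3, burst=10, C=26
  Priority 4, burst=9, C=35
Average turnaround = 81/4 = 20.25

20.25


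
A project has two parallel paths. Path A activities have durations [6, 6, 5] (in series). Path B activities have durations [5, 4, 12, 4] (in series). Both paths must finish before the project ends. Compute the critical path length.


Path A total = 6 + 6 + 5 = 17
Path B total = 5 + 4 + 12 + 4 = 25
Critical path = longest path = max(17, 25) = 25

25


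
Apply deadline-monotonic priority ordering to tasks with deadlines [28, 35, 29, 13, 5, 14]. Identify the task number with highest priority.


Sort tasks by relative deadline (ascending):
  Task 5: deadline = 5
  Task 4: deadline = 13
  Task 6: deadline = 14
  Task 1: deadline = 28
  Task 3: deadline = 29
  Task 2: deadline = 35
Priority order (highest first): [5, 4, 6, 1, 3, 2]
Highest priority task = 5

5


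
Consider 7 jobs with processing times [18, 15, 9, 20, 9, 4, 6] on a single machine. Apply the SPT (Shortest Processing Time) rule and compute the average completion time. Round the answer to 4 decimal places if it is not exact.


Sort jobs by processing time (SPT order): [4, 6, 9, 9, 15, 18, 20]
Compute completion times sequentially:
  Job 1: processing = 4, completes at 4
  Job 2: processing = 6, completes at 10
  Job 3: processing = 9, completes at 19
  Job 4: processing = 9, completes at 28
  Job 5: processing = 15, completes at 43
  Job 6: processing = 18, completes at 61
  Job 7: processing = 20, completes at 81
Sum of completion times = 246
Average completion time = 246/7 = 35.1429

35.1429


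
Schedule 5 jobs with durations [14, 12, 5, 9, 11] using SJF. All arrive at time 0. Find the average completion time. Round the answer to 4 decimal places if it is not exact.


SJF order (ascending): [5, 9, 11, 12, 14]
Completion times:
  Job 1: burst=5, C=5
  Job 2: burst=9, C=14
  Job 3: burst=11, C=25
  Job 4: burst=12, C=37
  Job 5: burst=14, C=51
Average completion = 132/5 = 26.4

26.4


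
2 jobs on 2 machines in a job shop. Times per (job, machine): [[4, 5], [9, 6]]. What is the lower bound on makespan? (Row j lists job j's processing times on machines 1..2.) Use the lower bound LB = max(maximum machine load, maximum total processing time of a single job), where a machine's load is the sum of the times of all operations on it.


Machine loads:
  Machine 1: 4 + 9 = 13
  Machine 2: 5 + 6 = 11
Max machine load = 13
Job totals:
  Job 1: 9
  Job 2: 15
Max job total = 15
Lower bound = max(13, 15) = 15

15


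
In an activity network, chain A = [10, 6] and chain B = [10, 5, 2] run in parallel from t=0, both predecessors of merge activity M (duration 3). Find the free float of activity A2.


ES(A2) = sum of predecessors on chain A = 10
EF(A2) = ES + duration = 10 + 6 = 16
Successor of A2 is M. ES(M) = max(sum(A), sum(B)) = max(16, 17) = 17
Free float = ES(successor) - EF(current) = 17 - 16 = 1

1


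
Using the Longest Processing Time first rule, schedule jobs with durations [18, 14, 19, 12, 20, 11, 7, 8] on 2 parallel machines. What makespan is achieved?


Sort jobs in decreasing order (LPT): [20, 19, 18, 14, 12, 11, 8, 7]
Assign each job to the least loaded machine:
  Machine 1: jobs [20, 14, 12, 8], load = 54
  Machine 2: jobs [19, 18, 11, 7], load = 55
Makespan = max load = 55

55


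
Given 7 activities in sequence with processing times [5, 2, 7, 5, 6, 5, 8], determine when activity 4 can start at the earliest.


Activity 4 starts after activities 1 through 3 complete.
Predecessor durations: [5, 2, 7]
ES = 5 + 2 + 7 = 14

14


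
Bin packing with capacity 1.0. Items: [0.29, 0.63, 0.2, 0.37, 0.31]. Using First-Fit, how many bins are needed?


Place items sequentially using First-Fit:
  Item 0.29 -> new Bin 1
  Item 0.63 -> Bin 1 (now 0.92)
  Item 0.2 -> new Bin 2
  Item 0.37 -> Bin 2 (now 0.57)
  Item 0.31 -> Bin 2 (now 0.88)
Total bins used = 2

2


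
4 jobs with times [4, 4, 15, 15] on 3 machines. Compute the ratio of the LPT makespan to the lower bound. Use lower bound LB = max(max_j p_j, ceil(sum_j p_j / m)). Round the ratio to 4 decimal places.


LPT order: [15, 15, 4, 4]
Machine loads after assignment: [15, 15, 8]
LPT makespan = 15
Lower bound = max(max_job, ceil(total/3)) = max(15, 13) = 15
Ratio = 15 / 15 = 1.0

1.0


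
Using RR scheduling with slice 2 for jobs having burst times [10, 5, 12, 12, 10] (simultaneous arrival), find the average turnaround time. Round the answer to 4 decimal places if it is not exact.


Time quantum = 2
Execution trace:
  J1 runs 2 units, time = 2
  J2 runs 2 units, time = 4
  J3 runs 2 units, time = 6
  J4 runs 2 units, time = 8
  J5 runs 2 units, time = 10
  J1 runs 2 units, time = 12
  J2 runs 2 units, time = 14
  J3 runs 2 units, time = 16
  J4 runs 2 units, time = 18
  J5 runs 2 units, time = 20
  J1 runs 2 units, time = 22
  J2 runs 1 units, time = 23
  J3 runs 2 units, time = 25
  J4 runs 2 units, time = 27
  J5 runs 2 units, time = 29
  J1 runs 2 units, time = 31
  J3 runs 2 units, time = 33
  J4 runs 2 units, time = 35
  J5 runs 2 units, time = 37
  J1 runs 2 units, time = 39
  J3 runs 2 units, time = 41
  J4 runs 2 units, time = 43
  J5 runs 2 units, time = 45
  J3 runs 2 units, time = 47
  J4 runs 2 units, time = 49
Finish times: [39, 23, 47, 49, 45]
Average turnaround = 203/5 = 40.6

40.6


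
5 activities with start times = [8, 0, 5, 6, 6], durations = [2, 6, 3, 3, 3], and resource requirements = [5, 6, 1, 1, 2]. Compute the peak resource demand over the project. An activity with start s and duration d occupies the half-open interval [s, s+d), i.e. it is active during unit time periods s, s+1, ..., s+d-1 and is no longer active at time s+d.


Each activity i is active on [start_i, start_i + duration_i).
Compute total resource usage per time slot:
  t=0: active resources = [6], total = 6
  t=1: active resources = [6], total = 6
  t=2: active resources = [6], total = 6
  t=3: active resources = [6], total = 6
  t=4: active resources = [6], total = 6
  t=5: active resources = [6, 1], total = 7
  t=6: active resources = [1, 1, 2], total = 4
  t=7: active resources = [1, 1, 2], total = 4
  t=8: active resources = [5, 1, 2], total = 8
  t=9: active resources = [5], total = 5
Peak resource demand = 8

8


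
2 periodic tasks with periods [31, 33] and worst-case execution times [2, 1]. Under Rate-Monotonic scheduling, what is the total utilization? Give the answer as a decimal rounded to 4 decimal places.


Compute individual utilizations (exact fractions):
  Task 1: C/T = 2/31 (approx. 0.0645)
  Task 2: C/T = 1/33 (approx. 0.0303)
Total utilization U = 2/31 + 1/33 = 97/1023
Rounded to 4 decimal places: U = 0.0948
RM (Liu & Layland) bound for 2 tasks = 0.828427; compare with U = 97/1023 (approx. 0.094819)
U <= bound, so schedulable by RM sufficient condition.

0.0948


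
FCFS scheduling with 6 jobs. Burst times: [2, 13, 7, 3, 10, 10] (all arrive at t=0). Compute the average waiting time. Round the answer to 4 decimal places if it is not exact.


FCFS order (as given): [2, 13, 7, 3, 10, 10]
Waiting times:
  Job 1: wait = 0
  Job 2: wait = 2
  Job 3: wait = 15
  Job 4: wait = 22
  Job 5: wait = 25
  Job 6: wait = 35
Sum of waiting times = 99
Average waiting time = 99/6 = 16.5

16.5


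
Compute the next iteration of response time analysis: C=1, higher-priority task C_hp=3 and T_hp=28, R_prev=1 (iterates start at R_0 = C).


R_next = C + ceil(R_prev / T_hp) * C_hp
ceil(1 / 28) = ceil(0.0357) = 1
Interference = 1 * 3 = 3
R_next = 1 + 3 = 4

4


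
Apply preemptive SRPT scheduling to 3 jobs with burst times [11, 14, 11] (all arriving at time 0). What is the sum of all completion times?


Since all jobs arrive at t=0, SRPT equals SPT ordering.
SPT order: [11, 11, 14]
Completion times:
  Job 1: p=11, C=11
  Job 2: p=11, C=22
  Job 3: p=14, C=36
Total completion time = 11 + 22 + 36 = 69

69


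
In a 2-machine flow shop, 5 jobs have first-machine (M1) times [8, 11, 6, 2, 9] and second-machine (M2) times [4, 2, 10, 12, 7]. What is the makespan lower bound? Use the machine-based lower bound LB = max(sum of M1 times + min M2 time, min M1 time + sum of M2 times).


LB1 = sum(M1 times) + min(M2 times) = 36 + 2 = 38
LB2 = min(M1 times) + sum(M2 times) = 2 + 35 = 37
Lower bound = max(LB1, LB2) = max(38, 37) = 38

38
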